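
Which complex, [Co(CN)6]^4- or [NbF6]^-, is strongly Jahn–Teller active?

[Co(CN)6]^4-: Ligand charges: each cyanide is −1. With an overall charge of −4 the cobalt centre must be in the +2 oxidation state. Cobalt is a group-9 element; Co(II) is therefore d⁷. Cyanide is a strong-field ligand (high in the spectrochemical series) for a first-row metal, so the complex is low-spin. The t₂g⁶e_g¹ (low-spin) configuration has an unevenly filled e_g set; the Jahn–Teller theorem predicts a tetragonal distortion (typically axial elongation) to lift the degeneracy.
[NbF6]^-: Ligand charges: each fluoride is −1. With an overall charge of −1 the niobium centre must be in the +5 oxidation state. Niobium is a group-5 element; Nb(V) is therefore d⁰. The d⁰ configuration leaves the e_g set evenly filled (or empty) — no strong Jahn–Teller driving force.

[Co(CN)6]^4-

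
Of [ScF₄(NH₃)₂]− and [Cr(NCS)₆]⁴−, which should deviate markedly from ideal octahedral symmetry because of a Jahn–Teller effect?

[ScF₄(NH₃)₂]−: Summing ligand charges against the −1 overall charge gives an oxidation state of +3 for scandium. Group 3 minus oxidation state 3 gives a d⁰ configuration. The d⁰ configuration leaves the e_g set evenly filled (or empty) — no strong Jahn–Teller driving force.
[Cr(NCS)₆]⁴−: Summing ligand charges against the −4 overall charge gives an oxidation state of +2 for chromium. Chromium is a group-6 element; Cr(II) is therefore d⁴. Isothiocyanate is a weak-field ligand for a first-row metal, so the complex is high-spin. The t₂g³e_g¹ (high-spin) configuration has an unevenly filled e_g set; the Jahn–Teller theorem predicts a tetragonal distortion (typically axial elongation) to lift the degeneracy.

[Cr(NCS)₆]⁴−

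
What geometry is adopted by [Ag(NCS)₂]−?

Ligand charges: each isothiocyanate is −1. With an overall charge of −1 the silver centre must be in the +1 oxidation state.
Silver is a group-11 element; Ag(I) is therefore d¹⁰.
With 2 monodentate ligands the coordination number is 2.
A d¹⁰ ion with only two ligands adopts a linear arrangement (sp hybridisation; no CFSE preference).

linear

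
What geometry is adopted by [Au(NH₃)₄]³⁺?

Ligand charges: ammonia is neutral. With an overall charge of +3 the gold centre must be in the +3 oxidation state.
Gold is a group-11 element; Au(III) is therefore d⁸.
Coordination number: 4.
A 5d d⁸ ion has a large crystal-field splitting; square planar leaves the high-energy d_{x²−y²} orbital empty and maximises CFSE.

square planar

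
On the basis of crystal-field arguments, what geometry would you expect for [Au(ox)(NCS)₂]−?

Each oxalate is −2; each isothiocyanate is −1; balancing the −1 overall charge requires Au(III).
Gold is a group-11 element; Au(III) is therefore d⁸.
Counting donor atoms: 1×oxalate (bidentate) → 2 donors; 2×isothiocyanate (monodentate) → 2 donors. Coordination number = 4.
A 5d d⁸ ion has a large crystal-field splitting; square planar leaves the high-energy d_{x²−y²} orbital empty and maximises CFSE.

square planar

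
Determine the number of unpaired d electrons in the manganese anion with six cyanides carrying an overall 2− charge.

Each cyanide is −1; balancing the −2 overall charge requires Mn(IV).
Group 7 minus oxidation state 4 gives a d³ configuration.
In an octahedral field the d³ configuration is t₂g³e_g⁰ (only one arrangement possible), giving 3 unpaired electrons.

3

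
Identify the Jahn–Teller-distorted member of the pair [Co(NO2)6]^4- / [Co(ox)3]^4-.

[Co(NO2)6]^4-: Summing ligand charges against the −4 overall charge gives an oxidation state of +2 for cobalt. Cobalt is a group-9 element; Co(II) is therefore d⁷. Nitro (N-bound nitrite) is a strong-field ligand (high in the spectrochemical series) for a first-row metal, so the complex is low-spin. The t₂g⁶e_g¹ (low-spin) configuration has an unevenly filled e_g set; the Jahn–Teller theorem predicts a tetragonal distortion (typically axial elongation) to lift the degeneracy.
[Co(ox)3]^4-: Summing ligand charges against the −4 overall charge gives an oxidation state of +2 for cobalt. Group 9 minus oxidation state 2 gives a d⁷ configuration. Oxalate is a weak-field ligand for a first-row metal, so the complex is high-spin. The d⁷ configuration leaves the e_g set evenly filled (or empty) — no strong Jahn–Teller driving force.

[Co(NO2)6]^4-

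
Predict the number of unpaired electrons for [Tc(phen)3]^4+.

3 unpaired electrons

Summing ligand charges against the +4 overall charge gives an oxidation state of +4 for technetium.
Tc sits in group 7, so the d-electron count is 7 − 4 = 3.
Counting donor atoms: 3×1,10-phenanthroline (bidentate) → 6 donors. Coordination number = 6.
In an octahedral field the d³ configuration is t₂g³e_g⁰ (only one arrangement possible), giving 3 unpaired electrons.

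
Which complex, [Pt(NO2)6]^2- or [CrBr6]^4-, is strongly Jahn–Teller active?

[Pt(NO2)6]^2-: Each nitro (N-bound nitrite) is −1; balancing the −2 overall charge requires Pt(IV). Group 10 minus oxidation state 4 gives a d⁶ configuration. A 5d ion has a large Δₒ and is invariably low-spin. The d⁶ configuration leaves the e_g set evenly filled (or empty) — no strong Jahn–Teller driving force.
[CrBr6]^4-: Ligand charges: each bromide is −1. With an overall charge of −4 the chromium centre must be in the +2 oxidation state. Group 6 minus oxidation state 2 gives a d⁴ configuration. Bromide is a weak-field ligand for a first-row metal, so the complex is high-spin. The t₂g³e_g¹ (high-spin) configuration has an unevenly filled e_g set; the Jahn–Teller theorem predicts a tetragonal distortion (typically axial elongation) to lift the degeneracy.

[CrBr6]^4-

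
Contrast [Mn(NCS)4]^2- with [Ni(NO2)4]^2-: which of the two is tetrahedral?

For [Mn(NCS)4]^2-: Ligand charges: each isothiocyanate is −1. With an overall charge of −2 the manganese centre must be in the +2 oxidation state. Manganese is a group-7 element; Mn(II) is therefore d⁵. A high-spin d⁵ ion has zero CFSE in either geometry, so four ligands adopt the sterically favoured tetrahedral geometry. → tetrahedral.
For [Ni(NO2)4]^2-: Summing ligand charges against the −2 overall charge gives an oxidation state of +2 for nickel. Ni sits in group 10, so the d-electron count is 10 − 2 = 8. Nitro (N-bound nitrite) is a strong-field ligand (high in the spectrochemical series). A 3d d⁸ ion with strong-field ligands gains enough CFSE to favour square planar over tetrahedral. → square planar.

[Mn(NCS)4]^2-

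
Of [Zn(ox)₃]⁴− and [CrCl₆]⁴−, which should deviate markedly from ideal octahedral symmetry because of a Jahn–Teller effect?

[Zn(ox)₃]⁴−: Summing ligand charges against the −4 overall charge gives an oxidation state of +2 for zinc. Zn sits in group 12, so the d-electron count is 12 − 2 = 10. The d¹⁰ configuration leaves the e_g set evenly filled (or empty) — no strong Jahn–Teller driving force.
[CrCl₆]⁴−: Summing ligand charges against the −4 overall charge gives an oxidation state of +2 for chromium. Group 6 minus oxidation state 2 gives a d⁴ configuration. Chloride is a weak-field ligand for a first-row metal, so the complex is high-spin. The t₂g³e_g¹ (high-spin) configuration has an unevenly filled e_g set; the Jahn–Teller theorem predicts a tetragonal distortion (typically axial elongation) to lift the degeneracy.

[CrCl₆]⁴−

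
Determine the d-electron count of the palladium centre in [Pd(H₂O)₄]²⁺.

Ligand charges: water is neutral. With an overall charge of +2 the palladium centre must be in the +2 oxidation state.
Group 10 minus oxidation state 2 gives a d⁸ configuration.

d⁸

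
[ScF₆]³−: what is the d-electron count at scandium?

Ligand charges: each fluoride is −1. With an overall charge of −3 the scandium centre must be in the +3 oxidation state.
Scandium is a group-3 element; Sc(III) is therefore d⁰.

d⁰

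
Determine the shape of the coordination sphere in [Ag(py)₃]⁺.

Summing ligand charges against the +1 overall charge gives an oxidation state of +1 for silver.
Ag sits in group 11, so the d-electron count is 11 − 1 = 10.
With 3 monodentate ligands the coordination number is 3.
Three ligands around a d¹⁰ centre minimise repulsion in a trigonal-planar arrangement.

trigonal planar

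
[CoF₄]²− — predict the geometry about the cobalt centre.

tetrahedral

Summing ligand charges against the −2 overall charge gives an oxidation state of +2 for cobalt.
Cobalt is a group-9 element; Co(II) is therefore d⁷.
Coordination number: 4.
Fluoride is a weak-field ligand.
For a high-spin 3d d⁷ ion with weak-field ligands the small Δₜ gives little square-planar CFSE advantage, so four ligands adopt the sterically favoured tetrahedral geometry.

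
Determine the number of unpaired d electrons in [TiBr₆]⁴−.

Each bromide is −1; balancing the −4 overall charge requires Ti(II).
Ti sits in group 4, so the d-electron count is 4 − 2 = 2.
In an octahedral field the d² configuration is t₂g²e_g⁰ (only one arrangement possible), giving 2 unpaired electrons.

2 unpaired electrons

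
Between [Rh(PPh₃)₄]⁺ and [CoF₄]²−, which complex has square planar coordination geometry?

[Rh(PPh₃)₄]⁺

For [Rh(PPh₃)₄]⁺: Ligand charges: triphenylphosphine is neutral. With an overall charge of +1 the rhodium centre must be in the +1 oxidation state. Rhodium is a group-9 element; Rh(I) is therefore d⁸. A 4d d⁸ ion has a large crystal-field splitting; square planar leaves the high-energy d_{x²−y²} orbital empty and maximises CFSE. → square planar.
For [CoF₄]²−: Summing ligand charges against the −2 overall charge gives an oxidation state of +2 for cobalt. Cobalt is a group-9 element; Co(II) is therefore d⁷. For a high-spin 3d d⁷ ion with weak-field ligands the small Δₜ gives little square-planar CFSE advantage, so four ligands adopt the sterically favoured tetrahedral geometry. → tetrahedral.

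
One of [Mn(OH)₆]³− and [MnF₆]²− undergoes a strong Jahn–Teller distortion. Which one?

[Mn(OH)₆]³−

[Mn(OH)₆]³−: Ligand charges: each hydroxide is −1. With an overall charge of −3 the manganese centre must be in the +3 oxidation state. Manganese is a group-7 element; Mn(III) is therefore d⁴. Hydroxide is a weak-field ligand for a first-row metal, so the complex is high-spin. The t₂g³e_g¹ (high-spin) configuration has an unevenly filled e_g set; the Jahn–Teller theorem predicts a tetragonal distortion (typically axial elongation) to lift the degeneracy.
[MnF₆]²−: Summing ligand charges against the −2 overall charge gives an oxidation state of +4 for manganese. Manganese is a group-7 element; Mn(IV) is therefore d³. The d³ configuration leaves the e_g set evenly filled (or empty) — no strong Jahn–Teller driving force.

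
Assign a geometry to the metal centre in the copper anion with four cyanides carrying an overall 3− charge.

tetrahedral

Summing ligand charges against the −3 overall charge gives an oxidation state of +1 for copper.
Cu sits in group 11, so the d-electron count is 11 − 1 = 10.
Coordination number: 4.
A d¹⁰ ion has no crystal-field stabilisation preference between square planar and tetrahedral, so four ligands adopt the sterically favoured tetrahedral geometry.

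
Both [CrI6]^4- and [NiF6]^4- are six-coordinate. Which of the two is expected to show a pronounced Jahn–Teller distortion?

[CrI6]^4-: Summing ligand charges against the −4 overall charge gives an oxidation state of +2 for chromium. Chromium is a group-6 element; Cr(II) is therefore d⁴. Iodide is a weak-field ligand for a first-row metal, so the complex is high-spin. The t₂g³e_g¹ (high-spin) configuration has an unevenly filled e_g set; the Jahn–Teller theorem predicts a tetragonal distortion (typically axial elongation) to lift the degeneracy.
[NiF6]^4-: Each fluoride is −1; balancing the −4 overall charge requires Ni(II). Group 10 minus oxidation state 2 gives a d⁸ configuration. The d⁸ configuration leaves the e_g set evenly filled (or empty) — no strong Jahn–Teller driving force.

[CrI6]^4-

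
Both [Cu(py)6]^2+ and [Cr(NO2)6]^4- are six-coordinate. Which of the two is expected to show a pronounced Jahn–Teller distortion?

[Cu(py)6]^2+

[Cu(py)6]^2+: Ligand charges: pyridine is neutral. With an overall charge of +2 the copper centre must be in the +2 oxidation state. Copper is a group-11 element; Cu(II) is therefore d⁹. The t₂g⁶e_g³ configuration has an unevenly filled e_g set; the Jahn–Teller theorem predicts a tetragonal distortion (typically axial elongation) to lift the degeneracy.
[Cr(NO2)6]^4-: Summing ligand charges against the −4 overall charge gives an oxidation state of +2 for chromium. Group 6 minus oxidation state 2 gives a d⁴ configuration. Nitro (N-bound nitrite) is a strong-field ligand (high in the spectrochemical series) for a first-row metal, so the complex is low-spin. The d⁴ configuration leaves the e_g set evenly filled (or empty) — no strong Jahn–Teller driving force.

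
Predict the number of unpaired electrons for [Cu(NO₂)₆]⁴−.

1

Each nitro (N-bound nitrite) is −1; balancing the −4 overall charge requires Cu(II).
Cu sits in group 11, so the d-electron count is 11 − 2 = 9.
In an octahedral field the d⁹ configuration is t₂g⁶e_g³ (only one arrangement possible), giving 1 unpaired electron.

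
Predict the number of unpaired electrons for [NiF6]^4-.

2 unpaired electrons

Each fluoride is −1; balancing the −4 overall charge requires Ni(II).
Nickel is a group-10 element; Ni(II) is therefore d⁸.
In an octahedral field the d⁸ configuration is t₂g⁶e_g² (only one arrangement possible), giving 2 unpaired electrons.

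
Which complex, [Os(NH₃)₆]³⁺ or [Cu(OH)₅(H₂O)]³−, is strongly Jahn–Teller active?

[Os(NH₃)₆]³⁺: Ammonia is neutral; balancing the +3 overall charge requires Os(III). Osmium is a group-8 element; Os(III) is therefore d⁵. A 5d ion has a large Δₒ and is invariably low-spin. The d⁵ configuration leaves the e_g set evenly filled (or empty) — no strong Jahn–Teller driving force.
[Cu(OH)₅(H₂O)]³−: Summing ligand charges against the −3 overall charge gives an oxidation state of +2 for copper. Copper is a group-11 element; Cu(II) is therefore d⁹. The t₂g⁶e_g³ configuration has an unevenly filled e_g set; the Jahn–Teller theorem predicts a tetragonal distortion (typically axial elongation) to lift the degeneracy.

[Cu(OH)₅(H₂O)]³−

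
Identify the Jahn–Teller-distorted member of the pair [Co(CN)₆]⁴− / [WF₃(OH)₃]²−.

[Co(CN)₆]⁴−: Summing ligand charges against the −4 overall charge gives an oxidation state of +2 for cobalt. Group 9 minus oxidation state 2 gives a d⁷ configuration. Cyanide is a strong-field ligand (high in the spectrochemical series) for a first-row metal, so the complex is low-spin. The t₂g⁶e_g¹ (low-spin) configuration has an unevenly filled e_g set; the Jahn–Teller theorem predicts a tetragonal distortion (typically axial elongation) to lift the degeneracy.
[WF₃(OH)₃]²−: Each fluoride is −1; each hydroxide is −1; balancing the −2 overall charge requires W(IV). Tungsten is a group-6 element; W(IV) is therefore d². The d² configuration leaves the e_g set evenly filled (or empty) — no strong Jahn–Teller driving force.

[Co(CN)₆]⁴−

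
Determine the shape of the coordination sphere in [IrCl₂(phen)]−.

square planar

Each chloride is −1; 1,10-phenanthroline is neutral; balancing the −1 overall charge requires Ir(I).
Group 9 minus oxidation state 1 gives a d⁸ configuration.
Counting donor atoms: 2×chloride (monodentate) → 2 donors; 1×1,10-phenanthroline (bidentate) → 2 donors. Coordination number = 4.
A 5d d⁸ ion has a large crystal-field splitting; square planar leaves the high-energy d_{x²−y²} orbital empty and maximises CFSE.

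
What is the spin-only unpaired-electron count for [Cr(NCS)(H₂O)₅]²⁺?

Summing ligand charges against the +2 overall charge gives an oxidation state of +3 for chromium.
Cr sits in group 6, so the d-electron count is 6 − 3 = 3.
In an octahedral field the d³ configuration is t₂g³e_g⁰ (only one arrangement possible), giving 3 unpaired electrons.

3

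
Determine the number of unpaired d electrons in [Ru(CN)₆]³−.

1 unpaired electron

Ligand charges: each cyanide is −1. With an overall charge of −3 the ruthenium centre must be in the +3 oxidation state.
Ru sits in group 8, so the d-electron count is 8 − 3 = 5.
The spin state decides the count: a 4d ion has a large Δₒ and is invariably low-spin.
An octahedral low-spin d⁵ ion is t₂g⁵e_g⁰, giving 1 unpaired electron.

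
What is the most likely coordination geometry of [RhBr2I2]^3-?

Summing ligand charges against the −3 overall charge gives an oxidation state of +1 for rhodium.
Rh sits in group 9, so the d-electron count is 9 − 1 = 8.
Coordination number: 4.
A 4d d⁸ ion has a large crystal-field splitting; square planar leaves the high-energy d_{x²−y²} orbital empty and maximises CFSE.

square planar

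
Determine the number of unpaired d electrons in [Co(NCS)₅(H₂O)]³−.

Each isothiocyanate is −1; water is neutral; balancing the −3 overall charge requires Co(II).
Group 9 minus oxidation state 2 gives a d⁷ configuration.
The spin state decides the count: Isothiocyanate is a weak-field ligand for a first-row metal, so the complex is high-spin.
An octahedral high-spin d⁷ ion is t₂g⁵e_g², giving 3 unpaired electrons.

3 unpaired electrons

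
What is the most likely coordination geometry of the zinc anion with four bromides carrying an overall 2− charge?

tetrahedral

Summing ligand charges against the −2 overall charge gives an oxidation state of +2 for zinc.
Zn sits in group 12, so the d-electron count is 12 − 2 = 10.
Coordination number: 4.
A d¹⁰ ion has no crystal-field stabilisation preference between square planar and tetrahedral, so four ligands adopt the sterically favoured tetrahedral geometry.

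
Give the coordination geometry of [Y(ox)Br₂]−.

Ligand charges: each oxalate is −2; each bromide is −1. With an overall charge of −1 the yttrium centre must be in the +3 oxidation state.
Yttrium is a group-3 element; Y(III) is therefore d⁰.
Counting donor atoms: 1×oxalate (bidentate) → 2 donors; 2×bromide (monodentate) → 2 donors. Coordination number = 4.
A d⁰ ion has no crystal-field stabilisation preference between square planar and tetrahedral, so four ligands adopt the sterically favoured tetrahedral geometry.

tetrahedral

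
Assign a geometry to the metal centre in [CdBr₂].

Each bromide is −1; balancing the 0 overall charge requires Cd(II).
Cadmium is a group-12 element; Cd(II) is therefore d¹⁰.
Coordination number: 2.
A d¹⁰ ion with only two ligands adopts a linear arrangement (sp hybridisation; no CFSE preference).

linear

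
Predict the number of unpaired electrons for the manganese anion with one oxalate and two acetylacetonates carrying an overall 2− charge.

Summing ligand charges against the −2 overall charge gives an oxidation state of +2 for manganese.
Manganese is a group-7 element; Mn(II) is therefore d⁵.
Counting donor atoms: 1×oxalate (bidentate) → 2 donors; 2×acetylacetonate (bidentate) → 4 donors. Coordination number = 6.
The spin state decides the count: Acetylacetonate and oxalate are weak-field ligands for a first-row metal, so the complex is high-spin.
An octahedral high-spin d⁵ ion is t₂g³e_g², giving 5 unpaired electrons.

5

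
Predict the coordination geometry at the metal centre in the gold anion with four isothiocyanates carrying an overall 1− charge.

Each isothiocyanate is −1; balancing the −1 overall charge requires Au(III).
Au sits in group 11, so the d-electron count is 11 − 3 = 8.
With 4 monodentate ligands the coordination number is 4.
A 5d d⁸ ion has a large crystal-field splitting; square planar leaves the high-energy d_{x²−y²} orbital empty and maximises CFSE.

square planar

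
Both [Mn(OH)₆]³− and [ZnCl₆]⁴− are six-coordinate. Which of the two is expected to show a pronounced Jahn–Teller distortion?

[Mn(OH)₆]³−: Each hydroxide is −1; balancing the −3 overall charge requires Mn(III). Manganese is a group-7 element; Mn(III) is therefore d⁴. Hydroxide is a weak-field ligand for a first-row metal, so the complex is high-spin. The t₂g³e_g¹ (high-spin) configuration has an unevenly filled e_g set; the Jahn–Teller theorem predicts a tetragonal distortion (typically axial elongation) to lift the degeneracy.
[ZnCl₆]⁴−: Summing ligand charges against the −4 overall charge gives an oxidation state of +2 for zinc. Zn sits in group 12, so the d-electron count is 12 − 2 = 10. The d¹⁰ configuration leaves the e_g set evenly filled (or empty) — no strong Jahn–Teller driving force.

[Mn(OH)₆]³−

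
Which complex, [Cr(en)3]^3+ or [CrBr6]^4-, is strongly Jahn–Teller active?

[CrBr6]^4-

[Cr(en)3]^3+: Ligand charges: ethylenediamine is neutral. With an overall charge of +3 the chromium centre must be in the +3 oxidation state. Chromium is a group-6 element; Cr(III) is therefore d³. The d³ configuration leaves the e_g set evenly filled (or empty) — no strong Jahn–Teller driving force.
[CrBr6]^4-: Ligand charges: each bromide is −1. With an overall charge of −4 the chromium centre must be in the +2 oxidation state. Cr sits in group 6, so the d-electron count is 6 − 2 = 4. Bromide is a weak-field ligand for a first-row metal, so the complex is high-spin. The t₂g³e_g¹ (high-spin) configuration has an unevenly filled e_g set; the Jahn–Teller theorem predicts a tetragonal distortion (typically axial elongation) to lift the degeneracy.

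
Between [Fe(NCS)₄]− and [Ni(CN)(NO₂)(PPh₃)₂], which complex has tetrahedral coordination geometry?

For [Fe(NCS)₄]−: Ligand charges: each isothiocyanate is −1. With an overall charge of −1 the iron centre must be in the +3 oxidation state. Iron is a group-8 element; Fe(III) is therefore d⁵. A high-spin d⁵ ion has zero CFSE in either geometry, so four ligands adopt the sterically favoured tetrahedral geometry. → tetrahedral.
For [Ni(CN)(NO₂)(PPh₃)₂]: Each cyanide is −1; each nitro (N-bound nitrite) is −1; triphenylphosphine is neutral; balancing the 0 overall charge requires Ni(II). Ni sits in group 10, so the d-electron count is 10 − 2 = 8. Cyanide, nitro (N-bound nitrite), and triphenylphosphine are strong-field ligands (high in the spectrochemical series). A 3d d⁸ ion with strong-field ligands gains enough CFSE to favour square planar over tetrahedral. → square planar.

[Fe(NCS)₄]−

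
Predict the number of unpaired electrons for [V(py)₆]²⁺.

3

Ligand charges: pyridine is neutral. With an overall charge of +2 the vanadium centre must be in the +2 oxidation state.
V sits in group 5, so the d-electron count is 5 − 2 = 3.
In an octahedral field the d³ configuration is t₂g³e_g⁰ (only one arrangement possible), giving 3 unpaired electrons.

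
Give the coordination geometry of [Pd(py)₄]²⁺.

square planar

Pyridine is neutral; balancing the +2 overall charge requires Pd(II).
Pd sits in group 10, so the d-electron count is 10 − 2 = 8.
With 4 monodentate ligands the coordination number is 4.
A 4d d⁸ ion has a large crystal-field splitting; square planar leaves the high-energy d_{x²−y²} orbital empty and maximises CFSE.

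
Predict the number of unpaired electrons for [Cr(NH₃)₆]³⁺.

3 unpaired electrons

Ligand charges: ammonia is neutral. With an overall charge of +3 the chromium centre must be in the +3 oxidation state.
Cr sits in group 6, so the d-electron count is 6 − 3 = 3.
In an octahedral field the d³ configuration is t₂g³e_g⁰ (only one arrangement possible), giving 3 unpaired electrons.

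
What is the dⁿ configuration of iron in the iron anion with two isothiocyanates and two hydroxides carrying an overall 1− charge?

d5

Summing ligand charges against the −1 overall charge gives an oxidation state of +3 for iron.
Group 8 minus oxidation state 3 gives a d⁵ configuration.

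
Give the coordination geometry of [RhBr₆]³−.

Summing ligand charges against the −3 overall charge gives an oxidation state of +3 for rhodium.
Group 9 minus oxidation state 3 gives a d⁶ configuration.
Coordination number: 6.
Six donors around a single metal centre give an octahedral coordination sphere.

octahedral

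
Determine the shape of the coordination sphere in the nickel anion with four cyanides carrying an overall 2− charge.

Summing ligand charges against the −2 overall charge gives an oxidation state of +2 for nickel.
Group 10 minus oxidation state 2 gives a d⁸ configuration.
With 4 monodentate ligands the coordination number is 4.
Cyanide is a strong-field ligand (high in the spectrochemical series).
A 3d d⁸ ion with strong-field ligands gains enough CFSE to favour square planar over tetrahedral.

square planar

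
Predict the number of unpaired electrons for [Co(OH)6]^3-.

0

Summing ligand charges against the −3 overall charge gives an oxidation state of +3 for cobalt.
Group 9 minus oxidation state 3 gives a d⁶ configuration.
The spin state decides the count: Co(III) has an exceptionally large octahedral splitting and is low-spin with essentially every ligand except fluoride.
An octahedral low-spin d⁶ ion is t₂g⁶e_g⁰, giving 0 unpaired electrons.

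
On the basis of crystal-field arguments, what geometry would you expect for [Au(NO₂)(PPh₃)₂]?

Each nitro (N-bound nitrite) is −1; triphenylphosphine is neutral; balancing the 0 overall charge requires Au(I).
Group 11 minus oxidation state 1 gives a d¹⁰ configuration.
With 3 monodentate ligands the coordination number is 3.
Three ligands around a d¹⁰ centre minimise repulsion in a trigonal-planar arrangement.

trigonal planar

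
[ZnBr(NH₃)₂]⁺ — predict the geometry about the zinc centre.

Ligand charges: each bromide is −1; ammonia is neutral. With an overall charge of +1 the zinc centre must be in the +2 oxidation state.
Zinc is a group-12 element; Zn(II) is therefore d¹⁰.
With 3 monodentate ligands the coordination number is 3.
Three ligands around a d¹⁰ centre minimise repulsion in a trigonal-planar arrangement.

trigonal planar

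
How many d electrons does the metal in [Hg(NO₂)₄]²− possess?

Each nitro (N-bound nitrite) is −1; balancing the −2 overall charge requires Hg(II).
Hg sits in group 12, so the d-electron count is 12 − 2 = 10.

d10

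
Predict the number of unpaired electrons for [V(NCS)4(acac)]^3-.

Summing ligand charges against the −3 overall charge gives an oxidation state of +2 for vanadium.
Group 5 minus oxidation state 2 gives a d³ configuration.
Counting donor atoms: 4×isothiocyanate (monodentate) → 4 donors; 1×acetylacetonate (bidentate) → 2 donors. Coordination number = 6.
In an octahedral field the d³ configuration is t₂g³e_g⁰ (only one arrangement possible), giving 3 unpaired electrons.

3 unpaired electrons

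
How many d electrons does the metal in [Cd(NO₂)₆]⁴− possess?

Ligand charges: each nitro (N-bound nitrite) is −1. With an overall charge of −4 the cadmium centre must be in the +2 oxidation state.
Group 12 minus oxidation state 2 gives a d¹⁰ configuration.

d¹⁰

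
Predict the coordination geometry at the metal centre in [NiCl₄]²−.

tetrahedral

Ligand charges: each chloride is −1. With an overall charge of −2 the nickel centre must be in the +2 oxidation state.
Nickel is a group-10 element; Ni(II) is therefore d⁸.
Coordination number: 4.
Chloride is a weak-field ligand.
With weak-field ligands the CFSE gain from square planar is small, so a 3d d⁸ ion takes the sterically preferred tetrahedral geometry.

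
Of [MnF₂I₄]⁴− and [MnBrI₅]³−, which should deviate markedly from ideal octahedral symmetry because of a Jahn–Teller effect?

[MnF₂I₄]⁴−: Ligand charges: each fluoride is −1; each iodide is −1. With an overall charge of −4 the manganese centre must be in the +2 oxidation state. Group 7 minus oxidation state 2 gives a d⁵ configuration. Fluoride and iodide are weak-field ligands for a first-row metal, so the complex is high-spin. The d⁵ configuration leaves the e_g set evenly filled (or empty) — no strong Jahn–Teller driving force.
[MnBrI₅]³−: Summing ligand charges against the −3 overall charge gives an oxidation state of +3 for manganese. Manganese is a group-7 element; Mn(III) is therefore d⁴. Bromide and iodide are weak-field ligands for a first-row metal, so the complex is high-spin. The t₂g³e_g¹ (high-spin) configuration has an unevenly filled e_g set; the Jahn–Teller theorem predicts a tetragonal distortion (typically axial elongation) to lift the degeneracy.

[MnBrI₅]³−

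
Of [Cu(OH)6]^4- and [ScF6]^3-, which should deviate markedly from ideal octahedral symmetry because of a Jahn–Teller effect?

[Cu(OH)6]^4-

[Cu(OH)6]^4-: Ligand charges: each hydroxide is −1. With an overall charge of −4 the copper centre must be in the +2 oxidation state. Cu sits in group 11, so the d-electron count is 11 − 2 = 9. The t₂g⁶e_g³ configuration has an unevenly filled e_g set; the Jahn–Teller theorem predicts a tetragonal distortion (typically axial elongation) to lift the degeneracy.
[ScF6]^3-: Summing ligand charges against the −3 overall charge gives an oxidation state of +3 for scandium. Group 3 minus oxidation state 3 gives a d⁰ configuration. The d⁰ configuration leaves the e_g set evenly filled (or empty) — no strong Jahn–Teller driving force.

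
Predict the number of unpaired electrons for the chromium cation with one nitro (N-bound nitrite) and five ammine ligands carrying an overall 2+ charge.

Each nitro (N-bound nitrite) is −1; ammonia is neutral; balancing the +2 overall charge requires Cr(III).
Chromium is a group-6 element; Cr(III) is therefore d³.
In an octahedral field the d³ configuration is t₂g³e_g⁰ (only one arrangement possible), giving 3 unpaired electrons.

3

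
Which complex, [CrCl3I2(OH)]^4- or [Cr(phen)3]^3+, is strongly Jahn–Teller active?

[CrCl3I2(OH)]^4-: Each chloride is −1; each iodide is −1; each hydroxide is −1; balancing the −4 overall charge requires Cr(II). Group 6 minus oxidation state 2 gives a d⁴ configuration. Chloride, hydroxide, and iodide are weak-field ligands for a first-row metal, so the complex is high-spin. The t₂g³e_g¹ (high-spin) configuration has an unevenly filled e_g set; the Jahn–Teller theorem predicts a tetragonal distortion (typically axial elongation) to lift the degeneracy.
[Cr(phen)3]^3+: Summing ligand charges against the +3 overall charge gives an oxidation state of +3 for chromium. Group 6 minus oxidation state 3 gives a d³ configuration. The d³ configuration leaves the e_g set evenly filled (or empty) — no strong Jahn–Teller driving force.

[CrCl3I2(OH)]^4-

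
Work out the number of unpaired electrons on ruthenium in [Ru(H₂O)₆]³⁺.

1

Water is neutral; balancing the +3 overall charge requires Ru(III).
Ru sits in group 8, so the d-electron count is 8 − 3 = 5.
The spin state decides the count: a 4d ion has a large Δₒ and is invariably low-spin.
An octahedral low-spin d⁵ ion is t₂g⁵e_g⁰, giving 1 unpaired electron.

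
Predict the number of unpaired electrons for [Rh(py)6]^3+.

Ligand charges: pyridine is neutral. With an overall charge of +3 the rhodium centre must be in the +3 oxidation state.
Rhodium is a group-9 element; Rh(III) is therefore d⁶.
The spin state decides the count: a 4d ion has a large Δₒ and is invariably low-spin.
An octahedral low-spin d⁶ ion is t₂g⁶e_g⁰, giving 0 unpaired electrons.

0 unpaired electrons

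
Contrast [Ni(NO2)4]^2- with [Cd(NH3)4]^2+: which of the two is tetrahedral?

For [Ni(NO2)4]^2-: Each nitro (N-bound nitrite) is −1; balancing the −2 overall charge requires Ni(II). Ni sits in group 10, so the d-electron count is 10 − 2 = 8. Nitro (N-bound nitrite) is a strong-field ligand (high in the spectrochemical series). A 3d d⁸ ion with strong-field ligands gains enough CFSE to favour square planar over tetrahedral. → square planar.
For [Cd(NH3)4]^2+: Ligand charges: ammonia is neutral. With an overall charge of +2 the cadmium centre must be in the +2 oxidation state. Cadmium is a group-12 element; Cd(II) is therefore d¹⁰. A d¹⁰ ion has no crystal-field stabilisation preference between square planar and tetrahedral, so four ligands adopt the sterically favoured tetrahedral geometry. → tetrahedral.

[Cd(NH3)4]^2+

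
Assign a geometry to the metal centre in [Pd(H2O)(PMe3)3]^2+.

square planar

Summing ligand charges against the +2 overall charge gives an oxidation state of +2 for palladium.
Palladium is a group-10 element; Pd(II) is therefore d⁸.
Coordination number: 4.
A 4d d⁸ ion has a large crystal-field splitting; square planar leaves the high-energy d_{x²−y²} orbital empty and maximises CFSE.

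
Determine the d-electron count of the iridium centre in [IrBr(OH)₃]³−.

Ligand charges: each bromide is −1; each hydroxide is −1. With an overall charge of −3 the iridium centre must be in the +1 oxidation state.
Ir sits in group 9, so the d-electron count is 9 − 1 = 8.

d⁸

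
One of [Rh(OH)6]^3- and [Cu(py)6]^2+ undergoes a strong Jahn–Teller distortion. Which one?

[Rh(OH)6]^3-: Ligand charges: each hydroxide is −1. With an overall charge of −3 the rhodium centre must be in the +3 oxidation state. Rh sits in group 9, so the d-electron count is 9 − 3 = 6. A 4d ion has a large Δₒ and is invariably low-spin. The d⁶ configuration leaves the e_g set evenly filled (or empty) — no strong Jahn–Teller driving force.
[Cu(py)6]^2+: Summing ligand charges against the +2 overall charge gives an oxidation state of +2 for copper. Copper is a group-11 element; Cu(II) is therefore d⁹. The t₂g⁶e_g³ configuration has an unevenly filled e_g set; the Jahn–Teller theorem predicts a tetragonal distortion (typically axial elongation) to lift the degeneracy.

[Cu(py)6]^2+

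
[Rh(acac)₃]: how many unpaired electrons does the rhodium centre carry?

0

Summing ligand charges against the 0 overall charge gives an oxidation state of +3 for rhodium.
Group 9 minus oxidation state 3 gives a d⁶ configuration.
Counting donor atoms: 3×acetylacetonate (bidentate) → 6 donors. Coordination number = 6.
The spin state decides the count: a 4d ion has a large Δₒ and is invariably low-spin.
An octahedral low-spin d⁶ ion is t₂g⁶e_g⁰, giving 0 unpaired electrons.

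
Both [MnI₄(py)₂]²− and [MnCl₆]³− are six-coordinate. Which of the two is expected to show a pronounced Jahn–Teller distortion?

[MnI₄(py)₂]²−: Ligand charges: each iodide is −1; pyridine is neutral. With an overall charge of −2 the manganese centre must be in the +2 oxidation state. Mn sits in group 7, so the d-electron count is 7 − 2 = 5. Iodide is a weak-field ligand for a first-row metal, so the complex is high-spin. The d⁵ configuration leaves the e_g set evenly filled (or empty) — no strong Jahn–Teller driving force.
[MnCl₆]³−: Summing ligand charges against the −3 overall charge gives an oxidation state of +3 for manganese. Group 7 minus oxidation state 3 gives a d⁴ configuration. Chloride is a weak-field ligand for a first-row metal, so the complex is high-spin. The t₂g³e_g¹ (high-spin) configuration has an unevenly filled e_g set; the Jahn–Teller theorem predicts a tetragonal distortion (typically axial elongation) to lift the degeneracy.

[MnCl₆]³−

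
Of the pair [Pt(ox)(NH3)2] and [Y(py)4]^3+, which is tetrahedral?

[Y(py)4]^3+

For [Pt(ox)(NH3)2]: Each oxalate is −2; ammonia is neutral; balancing the 0 overall charge requires Pt(II). Platinum is a group-10 element; Pt(II) is therefore d⁸. A 5d d⁸ ion has a large crystal-field splitting; square planar leaves the high-energy d_{x²−y²} orbital empty and maximises CFSE. → square planar.
For [Y(py)4]^3+: Pyridine is neutral; balancing the +3 overall charge requires Y(III). Y sits in group 3, so the d-electron count is 3 − 3 = 0. A d⁰ ion has no crystal-field stabilisation preference between square planar and tetrahedral, so four ligands adopt the sterically favoured tetrahedral geometry. → tetrahedral.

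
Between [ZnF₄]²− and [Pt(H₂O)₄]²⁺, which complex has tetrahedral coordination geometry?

[ZnF₄]²−

For [ZnF₄]²−: Each fluoride is −1; balancing the −2 overall charge requires Zn(II). Zinc is a group-12 element; Zn(II) is therefore d¹⁰. A d¹⁰ ion has no crystal-field stabilisation preference between square planar and tetrahedral, so four ligands adopt the sterically favoured tetrahedral geometry. → tetrahedral.
For [Pt(H₂O)₄]²⁺: Ligand charges: water is neutral. With an overall charge of +2 the platinum centre must be in the +2 oxidation state. Platinum is a group-10 element; Pt(II) is therefore d⁸. A 5d d⁸ ion has a large crystal-field splitting; square planar leaves the high-energy d_{x²−y²} orbital empty and maximises CFSE. → square planar.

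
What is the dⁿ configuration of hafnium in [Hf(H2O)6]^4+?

Summing ligand charges against the +4 overall charge gives an oxidation state of +4 for hafnium.
Hafnium is a group-4 element; Hf(IV) is therefore d⁰.

d0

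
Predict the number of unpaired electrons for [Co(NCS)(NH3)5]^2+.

0 unpaired electrons

Ligand charges: each isothiocyanate is −1; ammonia is neutral. With an overall charge of +2 the cobalt centre must be in the +3 oxidation state.
Co sits in group 9, so the d-electron count is 9 − 3 = 6.
The spin state decides the count: Co(III) has an exceptionally large octahedral splitting and is low-spin with essentially every ligand except fluoride.
An octahedral low-spin d⁶ ion is t₂g⁶e_g⁰, giving 0 unpaired electrons.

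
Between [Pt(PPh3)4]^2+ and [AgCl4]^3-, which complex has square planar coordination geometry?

For [Pt(PPh3)4]^2+: Ligand charges: triphenylphosphine is neutral. With an overall charge of +2 the platinum centre must be in the +2 oxidation state. Group 10 minus oxidation state 2 gives a d⁸ configuration. A 5d d⁸ ion has a large crystal-field splitting; square planar leaves the high-energy d_{x²−y²} orbital empty and maximises CFSE. → square planar.
For [AgCl4]^3-: Each chloride is −1; balancing the −3 overall charge requires Ag(I). Ag sits in group 11, so the d-electron count is 11 − 1 = 10. A d¹⁰ ion has no crystal-field stabilisation preference between square planar and tetrahedral, so four ligands adopt the sterically favoured tetrahedral geometry. → tetrahedral.

[Pt(PPh3)4]^2+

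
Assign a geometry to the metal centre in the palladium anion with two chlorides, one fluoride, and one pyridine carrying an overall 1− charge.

Ligand charges: each chloride is −1; each fluoride is −1; pyridine is neutral. With an overall charge of −1 the palladium centre must be in the +2 oxidation state.
Palladium is a group-10 element; Pd(II) is therefore d⁸.
Coordination number: 4.
A 4d d⁸ ion has a large crystal-field splitting; square planar leaves the high-energy d_{x²−y²} orbital empty and maximises CFSE.

square planar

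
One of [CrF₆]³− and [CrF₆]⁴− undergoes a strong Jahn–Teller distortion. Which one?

[CrF₆]⁴−

[CrF₆]³−: Summing ligand charges against the −3 overall charge gives an oxidation state of +3 for chromium. Group 6 minus oxidation state 3 gives a d³ configuration. The d³ configuration leaves the e_g set evenly filled (or empty) — no strong Jahn–Teller driving force.
[CrF₆]⁴−: Summing ligand charges against the −4 overall charge gives an oxidation state of +2 for chromium. Group 6 minus oxidation state 2 gives a d⁴ configuration. Fluoride is a weak-field ligand for a first-row metal, so the complex is high-spin. The t₂g³e_g¹ (high-spin) configuration has an unevenly filled e_g set; the Jahn–Teller theorem predicts a tetragonal distortion (typically axial elongation) to lift the degeneracy.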